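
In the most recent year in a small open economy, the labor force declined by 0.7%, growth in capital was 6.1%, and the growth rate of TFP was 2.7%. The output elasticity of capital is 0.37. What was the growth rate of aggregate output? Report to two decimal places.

Aggregate output grew 4.52%.

Labor's share = 1 − 0.37 = 0.63.
Capital: 0.37 × 6.1 = 2.257 pp.
The labor force: 0.63 × (-0.7) = -0.441 pp.
Output growth = 2.7 + 1.816 = 4.516%.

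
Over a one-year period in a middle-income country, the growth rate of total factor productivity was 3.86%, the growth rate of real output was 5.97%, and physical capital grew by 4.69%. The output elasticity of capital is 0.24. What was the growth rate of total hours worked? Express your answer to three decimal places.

1.295%

Labor's share = 1 − 0.24 = 0.76.
gY = gA + 0.24×4.69 + 0.76×g.
0.76×g = 5.97 − 3.86 − 1.1256 = 0.9844.
g = 0.9844 / 0.76 = 1.29526%.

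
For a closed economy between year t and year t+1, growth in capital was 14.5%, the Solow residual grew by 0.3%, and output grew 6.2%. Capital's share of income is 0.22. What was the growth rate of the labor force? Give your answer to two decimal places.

3.47%

Labor's share = 1 − 0.22 = 0.78.
gY = gA + 0.22×14.5 + 0.78×g.
0.78×g = 6.2 − 0.3 − 3.19 = 2.71.
g = 2.71 / 0.78 = 3.4744%.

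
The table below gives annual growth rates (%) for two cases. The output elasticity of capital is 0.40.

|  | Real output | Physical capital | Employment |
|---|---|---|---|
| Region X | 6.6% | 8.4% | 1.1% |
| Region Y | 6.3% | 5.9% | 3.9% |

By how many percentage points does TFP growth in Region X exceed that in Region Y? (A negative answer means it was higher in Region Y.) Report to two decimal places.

0.98 percentage points

Labor's share = 1 − 0.4 = 0.6.
Region X: TFP = 6.6 − 3.36 − 0.66 = 2.58%.
Region Y: TFP = 6.3 − 2.36 − 2.34 = 1.6%.
Difference = 2.58 − (1.6) = 0.98 pp.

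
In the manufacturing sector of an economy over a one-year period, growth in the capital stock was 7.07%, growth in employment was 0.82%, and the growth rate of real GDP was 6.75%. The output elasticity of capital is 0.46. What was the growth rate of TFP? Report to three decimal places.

Labor's share = 1 − 0.46 = 0.54.
The capital stock: 0.46 × 7.07 = 3.2522 pp.
Employment: 0.54 × 0.82 = 0.4428 pp.
TFP growth = 6.75 − 3.695 = 3.055%.

TFP grew 3.055%.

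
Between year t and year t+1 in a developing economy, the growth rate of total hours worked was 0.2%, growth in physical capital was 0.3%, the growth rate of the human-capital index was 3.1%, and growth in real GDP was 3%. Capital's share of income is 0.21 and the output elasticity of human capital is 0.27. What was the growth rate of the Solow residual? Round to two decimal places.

2.00%

Labor's share = 1 − 0.21 − 0.27 = 0.52.
Physical capital: 0.21 × 0.3 = 0.063 pp.
The human-capital index: 0.27 × 3.1 = 0.837 pp.
Total hours worked: 0.52 × 0.2 = 0.104 pp.
TFP growth = 3 − 1.004 = 1.996%.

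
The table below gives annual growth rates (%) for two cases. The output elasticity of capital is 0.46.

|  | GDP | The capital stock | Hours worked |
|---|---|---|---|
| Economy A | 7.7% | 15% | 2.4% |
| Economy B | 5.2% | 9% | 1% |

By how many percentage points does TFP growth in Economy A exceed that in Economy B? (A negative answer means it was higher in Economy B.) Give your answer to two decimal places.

Labor's share = 1 − 0.46 = 0.54.
Economy A: TFP = 7.7 − 6.9 − 1.296 = -0.496%.
Economy B: TFP = 5.2 − 4.14 − 0.54 = 0.52%.
Difference = -0.496 − (0.52) = -1.016 pp.

-1.02 percentage points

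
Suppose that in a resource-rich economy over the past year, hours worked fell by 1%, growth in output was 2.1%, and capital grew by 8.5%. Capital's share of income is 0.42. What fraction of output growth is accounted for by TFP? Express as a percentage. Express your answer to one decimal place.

TFP accounted for -42.4% of growth.

Labor's share = 1 − 0.42 = 0.58.
Capital: 0.42 × 8.5 = 3.57 pp.
Hours worked: 0.58 × (-1) = -0.58 pp.
TFP growth = 2.1 − 2.99 = -0.89%.
TFP share of growth = -0.89 / 2.1 × 100 = -42.381%.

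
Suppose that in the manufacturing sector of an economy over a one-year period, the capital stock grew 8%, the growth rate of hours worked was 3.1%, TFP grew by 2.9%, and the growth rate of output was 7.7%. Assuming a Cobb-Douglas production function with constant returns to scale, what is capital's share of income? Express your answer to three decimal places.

gY = gA + α·gK + (1−α)·gL, so gY − gA − gL = α(gK − gL).
7.7 − 2.9 − 3.1 = α × (8 − 3.1).
1.7 = 4.9 α, so α = 0.34694.

Capital's share of income is 0.347.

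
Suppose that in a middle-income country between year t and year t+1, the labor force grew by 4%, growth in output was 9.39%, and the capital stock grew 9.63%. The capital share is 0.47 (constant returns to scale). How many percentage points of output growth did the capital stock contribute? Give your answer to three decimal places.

Contribution = share × growth = 0.47 × 9.63 = 4.5261 pp.

4.526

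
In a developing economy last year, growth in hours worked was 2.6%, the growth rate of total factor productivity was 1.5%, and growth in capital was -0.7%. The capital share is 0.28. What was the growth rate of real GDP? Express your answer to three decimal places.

3.176%

Labor's share = 1 − 0.28 = 0.72.
Capital: 0.28 × (-0.7) = -0.196 pp.
Hours worked: 0.72 × 2.6 = 1.872 pp.
Output growth = 1.5 + 1.676 = 3.176%.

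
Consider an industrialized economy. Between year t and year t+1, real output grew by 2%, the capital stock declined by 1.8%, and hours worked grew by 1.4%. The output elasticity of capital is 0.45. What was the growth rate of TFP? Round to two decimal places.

Labor's share = 1 − 0.45 = 0.55.
The capital stock: 0.45 × (-1.8) = -0.81 pp.
Hours worked: 0.55 × 1.4 = 0.77 pp.
TFP growth = 2 + 0.04 = 2.04%.

TFP grew 2.04%.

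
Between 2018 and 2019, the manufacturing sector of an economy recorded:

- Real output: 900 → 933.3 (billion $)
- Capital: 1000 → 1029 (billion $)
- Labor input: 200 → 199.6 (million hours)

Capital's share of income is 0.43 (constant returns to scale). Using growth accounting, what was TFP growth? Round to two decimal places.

2.57%

Real output growth = (933.3 − 900) / 900 = 3.7%.
Capital growth = (1029 − 1000) / 1000 = 2.9%.
Labor input growth = (199.6 − 200) / 200 = -0.2%.
Labor's share = 1 − 0.43 = 0.57.
Capital: 0.43 × 2.9 = 1.247 pp.
Labor input: 0.57 × (-0.2) = -0.114 pp.
TFP growth = 3.7 − 1.133 = 2.567%.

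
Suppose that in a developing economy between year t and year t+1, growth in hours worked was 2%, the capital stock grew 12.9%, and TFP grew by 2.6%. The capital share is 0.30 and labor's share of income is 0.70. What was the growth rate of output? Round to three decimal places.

Labor's share = 1 − 0.3 = 0.7.
The capital stock: 0.3 × 12.9 = 3.87 pp.
Hours worked: 0.7 × 2 = 1.4 pp.
Output growth = 2.6 + 5.27 = 7.87%.

Output grew 7.870%.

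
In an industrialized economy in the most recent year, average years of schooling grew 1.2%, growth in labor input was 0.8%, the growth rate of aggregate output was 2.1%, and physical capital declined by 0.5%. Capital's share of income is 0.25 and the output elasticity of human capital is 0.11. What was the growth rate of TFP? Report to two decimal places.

Labor's share = 1 − 0.25 − 0.11 = 0.64.
Physical capital: 0.25 × (-0.5) = -0.125 pp.
Average years of schooling: 0.11 × 1.2 = 0.132 pp.
Labor input: 0.64 × 0.8 = 0.512 pp.
TFP growth = 2.1 − 0.519 = 1.581%.

1.58%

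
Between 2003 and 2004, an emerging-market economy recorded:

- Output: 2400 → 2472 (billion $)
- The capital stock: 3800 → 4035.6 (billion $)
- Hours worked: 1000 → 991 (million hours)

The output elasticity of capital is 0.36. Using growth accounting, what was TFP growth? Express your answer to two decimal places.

TFP growth was 1.34%.

Output growth = (2472 − 2400) / 2400 = 3%.
The capital stock growth = (4035.6 − 3800) / 3800 = 6.2%.
Hours worked growth = (991 − 1000) / 1000 = -0.9%.
Labor's share = 1 − 0.36 = 0.64.
The capital stock: 0.36 × 6.2 = 2.232 pp.
Hours worked: 0.64 × (-0.9) = -0.576 pp.
TFP growth = 3 − 1.656 = 1.344%.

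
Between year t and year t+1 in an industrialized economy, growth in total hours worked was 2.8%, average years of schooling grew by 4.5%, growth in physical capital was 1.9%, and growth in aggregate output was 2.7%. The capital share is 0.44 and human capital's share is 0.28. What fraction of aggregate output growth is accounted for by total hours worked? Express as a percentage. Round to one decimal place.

Labor's share = 1 − 0.44 − 0.28 = 0.28.
Total hours worked contributed 0.28 × 2.8 = 0.784 pp.
Share of growth = 0.784 / 2.7 × 100 = 29.037%.

29.0%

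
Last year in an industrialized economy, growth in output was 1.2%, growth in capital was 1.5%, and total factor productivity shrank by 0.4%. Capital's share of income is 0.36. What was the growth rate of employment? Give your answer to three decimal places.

Employment grew 1.656%.

Labor's share = 1 − 0.36 = 0.64.
gY = gA + 0.36×1.5 + 0.64×g.
0.64×g = 1.2 + 0.4 − 0.54 = 1.06.
g = 1.06 / 0.64 = 1.65625%.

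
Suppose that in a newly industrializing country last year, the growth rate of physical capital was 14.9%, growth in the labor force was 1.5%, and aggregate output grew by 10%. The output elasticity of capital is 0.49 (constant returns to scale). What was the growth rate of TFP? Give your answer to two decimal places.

Labor's share = 1 − 0.49 = 0.51.
Physical capital: 0.49 × 14.9 = 7.301 pp.
The labor force: 0.51 × 1.5 = 0.765 pp.
TFP growth = 10 − 8.066 = 1.934%.

1.93%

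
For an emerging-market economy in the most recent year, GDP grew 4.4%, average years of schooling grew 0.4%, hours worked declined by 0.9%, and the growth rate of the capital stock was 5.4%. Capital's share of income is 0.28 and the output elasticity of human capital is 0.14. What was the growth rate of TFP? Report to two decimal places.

Labor's share = 1 − 0.28 − 0.14 = 0.58.
The capital stock: 0.28 × 5.4 = 1.512 pp.
Average years of schooling: 0.14 × 0.4 = 0.056 pp.
Hours worked: 0.58 × (-0.9) = -0.522 pp.
TFP growth = 4.4 − 1.046 = 3.354%.

TFP grew 3.35%.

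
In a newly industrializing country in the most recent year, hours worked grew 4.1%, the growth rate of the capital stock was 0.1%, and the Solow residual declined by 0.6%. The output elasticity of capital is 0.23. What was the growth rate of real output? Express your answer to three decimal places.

Labor's share = 1 − 0.23 = 0.77.
The capital stock: 0.23 × 0.1 = 0.023 pp.
Hours worked: 0.77 × 4.1 = 3.157 pp.
Output growth = -0.6 + 3.18 = 2.58%.

2.580%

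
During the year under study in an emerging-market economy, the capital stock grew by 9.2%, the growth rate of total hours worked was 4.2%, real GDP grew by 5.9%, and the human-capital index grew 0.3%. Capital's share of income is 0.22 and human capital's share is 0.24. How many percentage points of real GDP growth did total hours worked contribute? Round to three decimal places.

2.268 pp

Labor's share = 1 − 0.22 − 0.24 = 0.54.
Contribution = share × growth = 0.54 × 4.2 = 2.268 pp.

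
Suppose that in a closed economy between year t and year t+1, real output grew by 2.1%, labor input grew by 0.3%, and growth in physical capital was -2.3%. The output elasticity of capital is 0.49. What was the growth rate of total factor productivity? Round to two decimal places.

3.07%

Labor's share = 1 − 0.49 = 0.51.
Physical capital: 0.49 × (-2.3) = -1.127 pp.
Labor input: 0.51 × 0.3 = 0.153 pp.
TFP growth = 2.1 + 0.974 = 3.074%.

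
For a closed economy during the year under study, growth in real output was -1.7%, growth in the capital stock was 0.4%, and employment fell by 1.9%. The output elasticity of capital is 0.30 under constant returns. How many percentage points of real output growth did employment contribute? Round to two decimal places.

-1.33 pp

Labor's share = 1 − 0.3 = 0.7.
Contribution = share × growth = 0.7 × (-1.9) = -1.33 pp.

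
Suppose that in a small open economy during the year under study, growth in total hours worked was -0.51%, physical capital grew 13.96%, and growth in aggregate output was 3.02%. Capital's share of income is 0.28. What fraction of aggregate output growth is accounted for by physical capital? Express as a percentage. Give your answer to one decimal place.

Physical capital contributed 0.28 × 13.96 = 3.9088 pp.
Share of growth = 3.9088 / 3.02 × 100 = 129.43%.

Physical capital accounted for 129.4% of growth.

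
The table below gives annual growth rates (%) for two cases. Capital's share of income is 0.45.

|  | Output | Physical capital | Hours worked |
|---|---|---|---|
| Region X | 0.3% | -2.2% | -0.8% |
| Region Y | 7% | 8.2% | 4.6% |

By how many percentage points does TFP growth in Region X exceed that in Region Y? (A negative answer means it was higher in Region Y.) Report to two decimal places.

0.95 percentage points

Labor's share = 1 − 0.45 = 0.55.
Region X: TFP = 0.3 + 0.99 + 0.44 = 1.73%.
Region Y: TFP = 7 − 3.69 − 2.53 = 0.78%.
Difference = 1.73 − (0.78) = 0.95 pp.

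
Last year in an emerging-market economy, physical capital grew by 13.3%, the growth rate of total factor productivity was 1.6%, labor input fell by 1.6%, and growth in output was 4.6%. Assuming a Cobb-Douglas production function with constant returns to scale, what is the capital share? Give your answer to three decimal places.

The capital share is 0.309.

gY = gA + α·gK + (1−α)·gL, so gY − gA − gL = α(gK − gL).
4.6 − 1.6 + 1.6 = α × (13.3 − (-1.6)).
4.6 = 14.9 α, so α = 0.30872.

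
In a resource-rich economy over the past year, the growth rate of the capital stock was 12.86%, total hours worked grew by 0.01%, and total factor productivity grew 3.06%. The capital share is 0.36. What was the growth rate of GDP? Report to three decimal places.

Labor's share = 1 − 0.36 = 0.64.
The capital stock: 0.36 × 12.86 = 4.6296 pp.
Total hours worked: 0.64 × 0.01 = 0.0064 pp.
Output growth = 3.06 + 4.636 = 7.696%.

GDP grew 7.696%.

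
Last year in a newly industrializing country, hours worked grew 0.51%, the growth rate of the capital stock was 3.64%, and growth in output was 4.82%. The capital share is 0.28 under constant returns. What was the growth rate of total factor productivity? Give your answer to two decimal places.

Labor's share = 1 − 0.28 = 0.72.
The capital stock: 0.28 × 3.64 = 1.0192 pp.
Hours worked: 0.72 × 0.51 = 0.3672 pp.
TFP growth = 4.82 − 1.3864 = 3.4336%.

Total factor productivity grew 3.43%.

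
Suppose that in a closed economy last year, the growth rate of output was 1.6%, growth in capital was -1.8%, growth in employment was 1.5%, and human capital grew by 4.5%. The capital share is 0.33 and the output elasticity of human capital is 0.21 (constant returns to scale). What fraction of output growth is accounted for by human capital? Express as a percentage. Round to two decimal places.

59.06%

Human capital contributed 0.21 × 4.5 = 0.945 pp.
Share of growth = 0.945 / 1.6 × 100 = 59.0625%.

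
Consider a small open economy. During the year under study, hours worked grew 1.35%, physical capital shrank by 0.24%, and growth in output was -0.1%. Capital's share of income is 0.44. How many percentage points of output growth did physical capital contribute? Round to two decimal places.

Contribution = share × growth = 0.44 × (-0.24) = -0.1056 pp.

-0.11 pp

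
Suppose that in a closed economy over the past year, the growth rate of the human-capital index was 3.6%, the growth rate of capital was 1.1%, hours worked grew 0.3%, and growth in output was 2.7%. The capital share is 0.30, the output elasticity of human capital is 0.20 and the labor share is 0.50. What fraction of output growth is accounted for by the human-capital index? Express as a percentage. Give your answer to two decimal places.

The human-capital index contributed 0.2 × 3.6 = 0.72 pp.
Share of growth = 0.72 / 2.7 × 100 = 26.6667%.

The human-capital index accounted for 26.67% of growth.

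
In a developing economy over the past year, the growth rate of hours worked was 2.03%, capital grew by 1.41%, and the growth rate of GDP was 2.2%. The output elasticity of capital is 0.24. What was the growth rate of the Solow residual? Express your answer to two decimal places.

The Solow residual growth was 0.32%.

Labor's share = 1 − 0.24 = 0.76.
Capital: 0.24 × 1.41 = 0.3384 pp.
Hours worked: 0.76 × 2.03 = 1.5428 pp.
TFP growth = 2.2 − 1.8812 = 0.3188%.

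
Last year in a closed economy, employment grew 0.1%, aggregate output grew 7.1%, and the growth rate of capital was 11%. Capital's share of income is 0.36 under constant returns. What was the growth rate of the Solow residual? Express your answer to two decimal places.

3.08%

Labor's share = 1 − 0.36 = 0.64.
Capital: 0.36 × 11 = 3.96 pp.
Employment: 0.64 × 0.1 = 0.064 pp.
TFP growth = 7.1 − 4.024 = 3.076%.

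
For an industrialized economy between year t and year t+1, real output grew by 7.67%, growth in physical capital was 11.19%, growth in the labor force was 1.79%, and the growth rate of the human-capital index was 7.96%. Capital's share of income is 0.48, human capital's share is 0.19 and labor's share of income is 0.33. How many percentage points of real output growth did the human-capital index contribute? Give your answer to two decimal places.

Contribution = share × growth = 0.19 × 7.96 = 1.5124 pp.

1.51 percentage points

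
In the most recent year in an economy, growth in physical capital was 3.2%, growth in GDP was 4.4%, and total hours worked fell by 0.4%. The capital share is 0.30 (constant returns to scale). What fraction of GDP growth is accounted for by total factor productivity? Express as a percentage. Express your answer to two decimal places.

Labor's share = 1 − 0.3 = 0.7.
Physical capital: 0.3 × 3.2 = 0.96 pp.
Total hours worked: 0.7 × (-0.4) = -0.28 pp.
TFP growth = 4.4 − 0.68 = 3.72%.
TFP share of growth = 3.72 / 4.4 × 100 = 84.5455%.

Total factor productivity accounted for 84.55% of growth.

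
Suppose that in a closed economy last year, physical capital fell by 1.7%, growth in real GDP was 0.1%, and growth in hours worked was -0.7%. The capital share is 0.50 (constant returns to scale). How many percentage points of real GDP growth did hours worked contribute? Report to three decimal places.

Labor's share = 1 − 0.5 = 0.5.
Contribution = share × growth = 0.5 × (-0.7) = -0.35 pp.

-0.350 pp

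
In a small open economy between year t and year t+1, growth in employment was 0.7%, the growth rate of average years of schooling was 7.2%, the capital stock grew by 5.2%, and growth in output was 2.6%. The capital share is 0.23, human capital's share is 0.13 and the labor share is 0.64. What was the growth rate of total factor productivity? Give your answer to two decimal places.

0.02%

Labor's share = 1 − 0.23 − 0.13 = 0.64.
The capital stock: 0.23 × 5.2 = 1.196 pp.
Average years of schooling: 0.13 × 7.2 = 0.936 pp.
Employment: 0.64 × 0.7 = 0.448 pp.
TFP growth = 2.6 − 2.58 = 0.02%.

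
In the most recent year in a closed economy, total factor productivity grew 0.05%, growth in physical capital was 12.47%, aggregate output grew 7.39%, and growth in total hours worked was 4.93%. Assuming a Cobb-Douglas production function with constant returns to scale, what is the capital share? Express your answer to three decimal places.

gY = gA + α·gK + (1−α)·gL, so gY − gA − gL = α(gK − gL).
7.39 − 0.05 − 4.93 = α × (12.47 − 4.93).
2.41 = 7.54 α, so α = 0.31963.

The capital share is 0.320.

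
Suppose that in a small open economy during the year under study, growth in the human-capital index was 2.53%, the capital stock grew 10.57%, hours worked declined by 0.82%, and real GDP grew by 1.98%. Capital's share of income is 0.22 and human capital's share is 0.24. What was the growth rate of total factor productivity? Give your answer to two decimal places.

-0.51%

Labor's share = 1 − 0.22 − 0.24 = 0.54.
The capital stock: 0.22 × 10.57 = 2.3254 pp.
The human-capital index: 0.24 × 2.53 = 0.6072 pp.
Hours worked: 0.54 × (-0.82) = -0.4428 pp.
TFP growth = 1.98 − 2.4898 = -0.5098%.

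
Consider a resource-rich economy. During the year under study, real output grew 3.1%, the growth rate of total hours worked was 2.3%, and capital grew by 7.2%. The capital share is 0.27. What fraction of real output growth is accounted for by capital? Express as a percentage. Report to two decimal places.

Capital contributed 0.27 × 7.2 = 1.944 pp.
Share of growth = 1.944 / 3.1 × 100 = 62.7097%.

Capital accounted for 62.71% of growth.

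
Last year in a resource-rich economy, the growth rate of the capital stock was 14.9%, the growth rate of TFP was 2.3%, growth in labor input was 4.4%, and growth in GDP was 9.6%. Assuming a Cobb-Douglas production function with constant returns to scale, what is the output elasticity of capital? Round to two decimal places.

gY = gA + α·gK + (1−α)·gL, so gY − gA − gL = α(gK − gL).
9.6 − 2.3 − 4.4 = α × (14.9 − 4.4).
2.9 = 10.5 α, so α = 0.2762.

α = 0.28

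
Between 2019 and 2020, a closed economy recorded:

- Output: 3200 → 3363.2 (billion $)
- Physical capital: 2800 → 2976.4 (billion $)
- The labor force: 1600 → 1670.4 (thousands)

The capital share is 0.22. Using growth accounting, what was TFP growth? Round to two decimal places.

0.28%

Output growth = (3363.2 − 3200) / 3200 = 5.1%.
Physical capital growth = (2976.4 − 2800) / 2800 = 6.3%.
The labor force growth = (1670.4 − 1600) / 1600 = 4.4%.
Labor's share = 1 − 0.22 = 0.78.
Physical capital: 0.22 × 6.3 = 1.386 pp.
The labor force: 0.78 × 4.4 = 3.432 pp.
TFP growth = 5.1 − 4.818 = 0.282%.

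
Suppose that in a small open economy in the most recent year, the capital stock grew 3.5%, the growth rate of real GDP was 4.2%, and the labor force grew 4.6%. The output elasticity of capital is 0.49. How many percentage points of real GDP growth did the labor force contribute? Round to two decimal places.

2.35 pp

Labor's share = 1 − 0.49 = 0.51.
Contribution = share × growth = 0.51 × 4.6 = 2.346 pp.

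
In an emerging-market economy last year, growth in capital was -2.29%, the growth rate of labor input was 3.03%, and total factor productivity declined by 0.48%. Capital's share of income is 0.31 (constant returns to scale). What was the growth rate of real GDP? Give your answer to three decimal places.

0.901%

Labor's share = 1 − 0.31 = 0.69.
Capital: 0.31 × (-2.29) = -0.7099 pp.
Labor input: 0.69 × 3.03 = 2.0907 pp.
Output growth = -0.48 + 1.3808 = 0.9008%.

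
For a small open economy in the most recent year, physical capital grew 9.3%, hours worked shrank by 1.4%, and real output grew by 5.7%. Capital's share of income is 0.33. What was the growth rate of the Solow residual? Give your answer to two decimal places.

The Solow residual growth was 3.57%.

Labor's share = 1 − 0.33 = 0.67.
Physical capital: 0.33 × 9.3 = 3.069 pp.
Hours worked: 0.67 × (-1.4) = -0.938 pp.
TFP growth = 5.7 − 2.131 = 3.569%.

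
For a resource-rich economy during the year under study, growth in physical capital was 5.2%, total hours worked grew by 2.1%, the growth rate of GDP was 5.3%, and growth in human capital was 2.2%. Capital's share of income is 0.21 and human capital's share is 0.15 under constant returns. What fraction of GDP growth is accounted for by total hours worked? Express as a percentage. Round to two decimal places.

25.36%

Labor's share = 1 − 0.21 − 0.15 = 0.64.
Total hours worked contributed 0.64 × 2.1 = 1.344 pp.
Share of growth = 1.344 / 5.3 × 100 = 25.3585%.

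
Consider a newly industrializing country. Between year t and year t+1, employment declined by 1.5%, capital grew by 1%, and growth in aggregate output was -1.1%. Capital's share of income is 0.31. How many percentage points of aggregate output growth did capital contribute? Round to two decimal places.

Contribution = share × growth = 0.31 × 1 = 0.31 pp.

0.31 percentage points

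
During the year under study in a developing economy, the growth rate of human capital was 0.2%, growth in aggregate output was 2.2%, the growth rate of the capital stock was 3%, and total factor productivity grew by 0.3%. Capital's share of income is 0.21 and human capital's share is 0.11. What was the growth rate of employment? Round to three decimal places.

Labor's share = 1 − 0.21 − 0.11 = 0.68.
gY = gA + 0.21×3 + 0.11×0.2 + 0.68×g.
0.68×g = 2.2 − 0.3 − 0.652 = 1.248.
g = 1.248 / 0.68 = 1.83529%.

1.835%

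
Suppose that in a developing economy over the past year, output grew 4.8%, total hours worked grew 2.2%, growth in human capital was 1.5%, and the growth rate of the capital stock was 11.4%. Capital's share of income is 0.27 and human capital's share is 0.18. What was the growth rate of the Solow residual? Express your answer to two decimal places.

0.24%

Labor's share = 1 − 0.27 − 0.18 = 0.55.
The capital stock: 0.27 × 11.4 = 3.078 pp.
Human capital: 0.18 × 1.5 = 0.27 pp.
Total hours worked: 0.55 × 2.2 = 1.21 pp.
TFP growth = 4.8 − 4.558 = 0.242%.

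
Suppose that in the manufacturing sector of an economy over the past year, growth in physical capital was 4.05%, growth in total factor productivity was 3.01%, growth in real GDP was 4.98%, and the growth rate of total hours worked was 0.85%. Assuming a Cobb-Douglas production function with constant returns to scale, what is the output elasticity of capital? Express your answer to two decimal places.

α = 0.35

gY = gA + α·gK + (1−α)·gL, so gY − gA − gL = α(gK − gL).
4.98 − 3.01 − 0.85 = α × (4.05 − 0.85).
1.12 = 3.2 α, so α = 0.35.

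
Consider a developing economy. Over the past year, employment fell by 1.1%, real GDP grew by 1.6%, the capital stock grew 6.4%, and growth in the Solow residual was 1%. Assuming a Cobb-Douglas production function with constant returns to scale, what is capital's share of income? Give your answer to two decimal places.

0.23

gY = gA + α·gK + (1−α)·gL, so gY − gA − gL = α(gK − gL).
1.6 − 1 + 1.1 = α × (6.4 − (-1.1)).
1.7 = 7.5 α, so α = 0.2267.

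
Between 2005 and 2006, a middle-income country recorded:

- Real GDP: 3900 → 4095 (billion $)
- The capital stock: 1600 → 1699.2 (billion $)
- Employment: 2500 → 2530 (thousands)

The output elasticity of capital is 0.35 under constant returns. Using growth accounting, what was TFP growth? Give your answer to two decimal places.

Real GDP growth = (4095 − 3900) / 3900 = 5%.
The capital stock growth = (1699.2 − 1600) / 1600 = 6.2%.
Employment growth = (2530 − 2500) / 2500 = 1.2%.
Labor's share = 1 − 0.35 = 0.65.
The capital stock: 0.35 × 6.2 = 2.17 pp.
Employment: 0.65 × 1.2 = 0.78 pp.
TFP growth = 5 − 2.95 = 2.05%.

TFP growth was 2.05%.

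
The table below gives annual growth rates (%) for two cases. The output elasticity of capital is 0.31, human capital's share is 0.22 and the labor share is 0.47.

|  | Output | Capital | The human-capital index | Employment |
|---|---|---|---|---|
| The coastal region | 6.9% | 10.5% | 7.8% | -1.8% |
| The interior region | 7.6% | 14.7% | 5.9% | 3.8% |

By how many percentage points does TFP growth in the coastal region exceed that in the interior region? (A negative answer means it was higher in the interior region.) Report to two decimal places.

2.82 percentage points

Labor's share = 1 − 0.31 − 0.22 = 0.47.
The coastal region: TFP = 6.9 − 3.255 − 1.716 + 0.846 = 2.775%.
The interior region: TFP = 7.6 − 4.557 − 1.298 − 1.786 = -0.041%.
Difference = 2.775 − (-0.041) = 2.816 pp.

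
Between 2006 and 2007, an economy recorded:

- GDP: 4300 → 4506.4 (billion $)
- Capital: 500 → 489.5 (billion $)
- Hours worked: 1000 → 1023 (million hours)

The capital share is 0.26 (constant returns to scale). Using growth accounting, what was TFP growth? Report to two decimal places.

TFP grew 3.64%.

GDP growth = (4506.4 − 4300) / 4300 = 4.8%.
Capital growth = (489.5 − 500) / 500 = -2.1%.
Hours worked growth = (1023 − 1000) / 1000 = 2.3%.
Labor's share = 1 − 0.26 = 0.74.
Capital: 0.26 × (-2.1) = -0.546 pp.
Hours worked: 0.74 × 2.3 = 1.702 pp.
TFP growth = 4.8 − 1.156 = 3.644%.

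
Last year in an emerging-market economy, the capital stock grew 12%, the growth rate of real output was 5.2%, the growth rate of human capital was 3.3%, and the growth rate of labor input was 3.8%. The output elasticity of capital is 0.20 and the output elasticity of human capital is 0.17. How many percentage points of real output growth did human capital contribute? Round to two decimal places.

Contribution = share × growth = 0.17 × 3.3 = 0.561 pp.

0.56 pp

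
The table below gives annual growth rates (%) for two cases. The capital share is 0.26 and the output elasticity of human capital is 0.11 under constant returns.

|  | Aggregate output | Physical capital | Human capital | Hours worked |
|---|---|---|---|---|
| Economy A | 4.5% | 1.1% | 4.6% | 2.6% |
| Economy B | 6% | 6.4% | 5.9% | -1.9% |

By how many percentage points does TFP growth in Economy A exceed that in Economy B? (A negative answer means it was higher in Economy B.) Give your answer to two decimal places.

-2.81 percentage points

Labor's share = 1 − 0.26 − 0.11 = 0.63.
Economy A: TFP = 4.5 − 0.286 − 0.506 − 1.638 = 2.07%.
Economy B: TFP = 6 − 1.664 − 0.649 + 1.197 = 4.884%.
Difference = 2.07 − (4.884) = -2.814 pp.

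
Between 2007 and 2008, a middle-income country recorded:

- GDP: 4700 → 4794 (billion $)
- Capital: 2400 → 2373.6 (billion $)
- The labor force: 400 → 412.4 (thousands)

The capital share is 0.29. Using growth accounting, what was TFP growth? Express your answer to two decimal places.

GDP growth = (4794 − 4700) / 4700 = 2%.
Capital growth = (2373.6 − 2400) / 2400 = -1.1%.
The labor force growth = (412.4 − 400) / 400 = 3.1%.
Labor's share = 1 − 0.29 = 0.71.
Capital: 0.29 × (-1.1) = -0.319 pp.
The labor force: 0.71 × 3.1 = 2.201 pp.
TFP growth = 2 − 1.882 = 0.118%.

0.12%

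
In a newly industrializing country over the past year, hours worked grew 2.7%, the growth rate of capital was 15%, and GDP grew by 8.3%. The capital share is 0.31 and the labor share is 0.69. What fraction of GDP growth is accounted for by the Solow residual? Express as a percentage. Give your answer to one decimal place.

Labor's share = 1 − 0.31 = 0.69.
Capital: 0.31 × 15 = 4.65 pp.
Hours worked: 0.69 × 2.7 = 1.863 pp.
TFP growth = 8.3 − 6.513 = 1.787%.
TFP share of growth = 1.787 / 8.3 × 100 = 21.53%.

21.5%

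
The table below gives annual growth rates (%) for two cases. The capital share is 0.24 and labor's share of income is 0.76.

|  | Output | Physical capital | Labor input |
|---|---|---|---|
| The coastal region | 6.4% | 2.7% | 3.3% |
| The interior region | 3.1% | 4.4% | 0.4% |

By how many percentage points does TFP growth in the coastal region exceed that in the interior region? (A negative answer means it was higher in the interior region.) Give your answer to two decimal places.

Labor's share = 1 − 0.24 = 0.76.
The coastal region: TFP = 6.4 − 0.648 − 2.508 = 3.244%.
The interior region: TFP = 3.1 − 1.056 − 0.304 = 1.74%.
Difference = 3.244 − (1.74) = 1.504 pp.

1.50 percentage points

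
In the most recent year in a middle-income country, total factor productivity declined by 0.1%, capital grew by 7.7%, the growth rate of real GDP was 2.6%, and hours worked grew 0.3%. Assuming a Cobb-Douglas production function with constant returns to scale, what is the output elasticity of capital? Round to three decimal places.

α = 0.324

gY = gA + α·gK + (1−α)·gL, so gY − gA − gL = α(gK − gL).
2.6 + 0.1 − 0.3 = α × (7.7 − 0.3).
2.4 = 7.4 α, so α = 0.32432.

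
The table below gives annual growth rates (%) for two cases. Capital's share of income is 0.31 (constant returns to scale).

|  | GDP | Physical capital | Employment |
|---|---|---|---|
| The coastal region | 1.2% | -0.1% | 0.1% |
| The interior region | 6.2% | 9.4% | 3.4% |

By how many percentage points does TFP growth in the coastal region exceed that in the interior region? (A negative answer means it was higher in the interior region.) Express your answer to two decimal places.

0.22 percentage points

Labor's share = 1 − 0.31 = 0.69.
The coastal region: TFP = 1.2 + 0.031 − 0.069 = 1.162%.
The interior region: TFP = 6.2 − 2.914 − 2.346 = 0.94%.
Difference = 1.162 − (0.94) = 0.222 pp.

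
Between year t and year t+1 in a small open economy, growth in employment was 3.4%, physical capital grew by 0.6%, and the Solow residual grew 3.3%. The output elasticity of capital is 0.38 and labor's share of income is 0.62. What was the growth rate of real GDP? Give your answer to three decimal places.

5.636%

Labor's share = 1 − 0.38 = 0.62.
Physical capital: 0.38 × 0.6 = 0.228 pp.
Employment: 0.62 × 3.4 = 2.108 pp.
Output growth = 3.3 + 2.336 = 5.636%.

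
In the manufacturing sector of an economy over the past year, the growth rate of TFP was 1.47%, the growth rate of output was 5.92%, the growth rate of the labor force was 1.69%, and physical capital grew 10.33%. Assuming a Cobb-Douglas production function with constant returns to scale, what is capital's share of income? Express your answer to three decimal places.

0.319

gY = gA + α·gK + (1−α)·gL, so gY − gA − gL = α(gK − gL).
5.92 − 1.47 − 1.69 = α × (10.33 − 1.69).
2.76 = 8.64 α, so α = 0.31944.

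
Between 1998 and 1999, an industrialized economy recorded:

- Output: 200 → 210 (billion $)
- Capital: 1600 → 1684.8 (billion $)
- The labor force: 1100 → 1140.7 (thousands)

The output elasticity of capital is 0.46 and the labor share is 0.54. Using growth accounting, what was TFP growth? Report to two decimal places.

0.56%

Output growth = (210 − 200) / 200 = 5%.
Capital growth = (1684.8 − 1600) / 1600 = 5.3%.
The labor force growth = (1140.7 − 1100) / 1100 = 3.7%.
Labor's share = 1 − 0.46 = 0.54.
Capital: 0.46 × 5.3 = 2.438 pp.
The labor force: 0.54 × 3.7 = 1.998 pp.
TFP growth = 5 − 4.436 = 0.564%.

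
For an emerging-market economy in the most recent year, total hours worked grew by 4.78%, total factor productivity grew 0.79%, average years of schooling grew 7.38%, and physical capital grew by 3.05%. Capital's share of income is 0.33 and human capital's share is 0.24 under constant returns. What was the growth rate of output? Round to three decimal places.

Output grew 5.623%.

Labor's share = 1 − 0.33 − 0.24 = 0.43.
Physical capital: 0.33 × 3.05 = 1.0065 pp.
Average years of schooling: 0.24 × 7.38 = 1.7712 pp.
Total hours worked: 0.43 × 4.78 = 2.0554 pp.
Output growth = 0.79 + 4.8331 = 5.6231%.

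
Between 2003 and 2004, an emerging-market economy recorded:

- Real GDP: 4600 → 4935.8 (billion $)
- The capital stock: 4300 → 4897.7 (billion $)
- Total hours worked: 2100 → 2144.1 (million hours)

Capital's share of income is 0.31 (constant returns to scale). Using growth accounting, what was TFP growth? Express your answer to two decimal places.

Real GDP growth = (4935.8 − 4600) / 4600 = 7.3%.
The capital stock growth = (4897.7 − 4300) / 4300 = 13.9%.
Total hours worked growth = (2144.1 − 2100) / 2100 = 2.1%.
Labor's share = 1 − 0.31 = 0.69.
The capital stock: 0.31 × 13.9 = 4.309 pp.
Total hours worked: 0.69 × 2.1 = 1.449 pp.
TFP growth = 7.3 − 5.758 = 1.542%.

1.54%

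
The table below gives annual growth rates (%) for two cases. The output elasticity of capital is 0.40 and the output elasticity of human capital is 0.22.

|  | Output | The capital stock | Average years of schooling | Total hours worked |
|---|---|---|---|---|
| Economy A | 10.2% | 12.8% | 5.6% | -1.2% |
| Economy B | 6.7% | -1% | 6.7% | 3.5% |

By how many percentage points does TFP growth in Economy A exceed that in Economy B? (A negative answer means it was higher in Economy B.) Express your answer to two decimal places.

Labor's share = 1 − 0.4 − 0.22 = 0.38.
Economy A: TFP = 10.2 − 5.12 − 1.232 + 0.456 = 4.304%.
Economy B: TFP = 6.7 + 0.4 − 1.474 − 1.33 = 4.296%.
Difference = 4.304 − (4.296) = 0.008 pp.

0.01 percentage points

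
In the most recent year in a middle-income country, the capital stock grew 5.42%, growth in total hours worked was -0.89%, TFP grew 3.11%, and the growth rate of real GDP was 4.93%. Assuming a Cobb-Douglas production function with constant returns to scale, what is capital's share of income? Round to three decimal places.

α = 0.429

gY = gA + α·gK + (1−α)·gL, so gY − gA − gL = α(gK − gL).
4.93 − 3.11 + 0.89 = α × (5.42 − (-0.89)).
2.71 = 6.31 α, so α = 0.42948.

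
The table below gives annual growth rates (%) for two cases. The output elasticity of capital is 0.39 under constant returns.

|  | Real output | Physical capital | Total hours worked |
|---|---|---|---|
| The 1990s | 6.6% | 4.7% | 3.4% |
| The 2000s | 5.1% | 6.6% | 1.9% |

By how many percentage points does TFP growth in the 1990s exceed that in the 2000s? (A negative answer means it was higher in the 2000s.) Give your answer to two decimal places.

Labor's share = 1 − 0.39 = 0.61.
The 1990s: TFP = 6.6 − 1.833 − 2.074 = 2.693%.
The 2000s: TFP = 5.1 − 2.574 − 1.159 = 1.367%.
Difference = 2.693 − (1.367) = 1.326 pp.

1.33 percentage points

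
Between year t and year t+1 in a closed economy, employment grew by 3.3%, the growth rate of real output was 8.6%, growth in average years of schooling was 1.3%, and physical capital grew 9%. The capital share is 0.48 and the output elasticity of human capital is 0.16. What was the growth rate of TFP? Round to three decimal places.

Labor's share = 1 − 0.48 − 0.16 = 0.36.
Physical capital: 0.48 × 9 = 4.32 pp.
Average years of schooling: 0.16 × 1.3 = 0.208 pp.
Employment: 0.36 × 3.3 = 1.188 pp.
TFP growth = 8.6 − 5.716 = 2.884%.

TFP growth was 2.884%.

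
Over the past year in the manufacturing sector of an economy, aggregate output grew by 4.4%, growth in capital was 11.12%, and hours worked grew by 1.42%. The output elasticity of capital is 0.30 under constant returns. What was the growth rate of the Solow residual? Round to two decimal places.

0.07%

Labor's share = 1 − 0.3 = 0.7.
Capital: 0.3 × 11.12 = 3.336 pp.
Hours worked: 0.7 × 1.42 = 0.994 pp.
TFP growth = 4.4 − 4.33 = 0.07%.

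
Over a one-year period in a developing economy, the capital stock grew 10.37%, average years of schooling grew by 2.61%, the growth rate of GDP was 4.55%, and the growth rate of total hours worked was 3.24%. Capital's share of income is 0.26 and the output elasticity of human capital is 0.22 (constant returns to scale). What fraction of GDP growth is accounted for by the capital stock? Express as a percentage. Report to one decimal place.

The capital stock contributed 0.26 × 10.37 = 2.6962 pp.
Share of growth = 2.6962 / 4.55 × 100 = 59.257%.

59.3%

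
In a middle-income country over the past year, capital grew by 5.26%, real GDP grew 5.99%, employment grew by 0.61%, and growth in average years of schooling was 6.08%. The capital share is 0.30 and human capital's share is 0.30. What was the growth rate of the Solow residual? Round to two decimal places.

The Solow residual growth was 2.34%.

Labor's share = 1 − 0.3 − 0.3 = 0.4.
Capital: 0.3 × 5.26 = 1.578 pp.
Average years of schooling: 0.3 × 6.08 = 1.824 pp.
Employment: 0.4 × 0.61 = 0.244 pp.
TFP growth = 5.99 − 3.646 = 2.344%.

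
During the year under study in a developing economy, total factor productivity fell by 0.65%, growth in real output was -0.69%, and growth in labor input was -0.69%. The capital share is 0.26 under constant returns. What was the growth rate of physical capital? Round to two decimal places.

1.81%

Labor's share = 1 − 0.26 = 0.74.
gY = gA + 0.74×(-0.69) + 0.26×g.
0.26×g = -0.69 + 0.65 + 0.5106 = 0.4706.
g = 0.4706 / 0.26 = 1.81%.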